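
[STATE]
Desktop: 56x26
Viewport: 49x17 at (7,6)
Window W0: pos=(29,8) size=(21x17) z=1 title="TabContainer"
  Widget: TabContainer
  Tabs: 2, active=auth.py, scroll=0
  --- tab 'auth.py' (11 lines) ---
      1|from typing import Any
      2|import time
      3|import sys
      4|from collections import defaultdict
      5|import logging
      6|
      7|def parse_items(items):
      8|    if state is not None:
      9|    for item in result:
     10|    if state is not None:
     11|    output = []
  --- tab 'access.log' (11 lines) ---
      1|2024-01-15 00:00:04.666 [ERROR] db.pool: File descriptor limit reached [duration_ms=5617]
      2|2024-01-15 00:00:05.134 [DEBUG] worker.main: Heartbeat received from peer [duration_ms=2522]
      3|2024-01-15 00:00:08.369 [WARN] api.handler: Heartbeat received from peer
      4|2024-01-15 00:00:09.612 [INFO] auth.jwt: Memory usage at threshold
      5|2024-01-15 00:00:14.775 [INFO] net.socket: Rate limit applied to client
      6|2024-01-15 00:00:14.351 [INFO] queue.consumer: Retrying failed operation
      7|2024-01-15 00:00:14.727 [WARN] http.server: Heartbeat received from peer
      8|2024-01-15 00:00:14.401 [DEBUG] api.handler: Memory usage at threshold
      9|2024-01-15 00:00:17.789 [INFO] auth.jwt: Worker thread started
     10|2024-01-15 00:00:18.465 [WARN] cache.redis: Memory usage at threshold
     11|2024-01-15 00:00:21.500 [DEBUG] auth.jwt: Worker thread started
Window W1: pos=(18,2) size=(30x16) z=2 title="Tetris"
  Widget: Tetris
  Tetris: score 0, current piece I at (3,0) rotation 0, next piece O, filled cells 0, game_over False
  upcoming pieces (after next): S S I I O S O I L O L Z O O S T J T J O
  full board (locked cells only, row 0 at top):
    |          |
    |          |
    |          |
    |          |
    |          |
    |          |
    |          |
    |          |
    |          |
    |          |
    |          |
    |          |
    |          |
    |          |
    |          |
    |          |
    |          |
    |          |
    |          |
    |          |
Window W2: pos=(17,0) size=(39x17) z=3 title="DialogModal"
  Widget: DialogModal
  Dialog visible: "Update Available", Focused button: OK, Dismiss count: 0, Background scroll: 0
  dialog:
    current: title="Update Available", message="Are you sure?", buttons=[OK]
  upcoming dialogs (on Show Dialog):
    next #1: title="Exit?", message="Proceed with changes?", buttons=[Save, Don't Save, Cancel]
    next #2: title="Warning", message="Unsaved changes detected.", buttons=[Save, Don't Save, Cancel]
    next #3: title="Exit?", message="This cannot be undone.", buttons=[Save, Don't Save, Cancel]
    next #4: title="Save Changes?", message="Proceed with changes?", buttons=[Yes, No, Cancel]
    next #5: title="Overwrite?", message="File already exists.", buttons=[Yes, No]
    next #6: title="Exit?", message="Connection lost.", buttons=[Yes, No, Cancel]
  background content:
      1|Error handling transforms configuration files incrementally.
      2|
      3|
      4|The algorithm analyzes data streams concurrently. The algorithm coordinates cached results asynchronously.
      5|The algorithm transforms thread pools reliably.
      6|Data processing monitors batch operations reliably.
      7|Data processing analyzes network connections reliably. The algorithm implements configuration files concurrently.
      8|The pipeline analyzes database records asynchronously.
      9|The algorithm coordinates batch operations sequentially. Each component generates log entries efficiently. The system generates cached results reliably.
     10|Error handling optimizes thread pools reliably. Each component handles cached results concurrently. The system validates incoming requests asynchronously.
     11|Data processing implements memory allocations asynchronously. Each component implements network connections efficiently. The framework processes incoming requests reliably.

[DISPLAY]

          ┃The algorithm analyzes data streams c┃
          ┃The algo┌──────────────────┐ead pools┃
          ┃Data pro│ Update Available │ch operat┃
          ┃Data pro│  Are you sure?   │work conn┃
          ┃The pipe│       [OK]       │se record┃
          ┃The algo└──────────────────┘tch opera┃
          ┃Error handling optimizes thread pools┃
          ┃Data processing implements memory all┃
          ┃                                     ┃
          ┃                                     ┃
          ┗━━━━━━━━━━━━━━━━━━━━━━━━━━━━━━━━━━━━━┛
           ┗━━━━━━━━━━━━━━━━━━━━━━━━━━━━┛ ┃      
                      ┃                   ┃      
                      ┃def parse_items(ite┃      
                      ┃    if state is not┃      
                      ┃    for item in res┃      
                      ┃    if state is not┃      


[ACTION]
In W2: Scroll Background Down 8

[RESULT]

          ┃                                     ┃
          ┃        ┌──────────────────┐         ┃
          ┃        │ Update Available │         ┃
          ┃        │  Are you sure?   │         ┃
          ┃        │       [OK]       │         ┃
          ┃        └──────────────────┘         ┃
          ┃                                     ┃
          ┃                                     ┃
          ┃                                     ┃
          ┃                                     ┃
          ┗━━━━━━━━━━━━━━━━━━━━━━━━━━━━━━━━━━━━━┛
           ┗━━━━━━━━━━━━━━━━━━━━━━━━━━━━┛ ┃      
                      ┃                   ┃      
                      ┃def parse_items(ite┃      
                      ┃    if state is not┃      
                      ┃    for item in res┃      
                      ┃    if state is not┃      


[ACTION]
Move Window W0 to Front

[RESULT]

          ┃                                     ┃
          ┃        ┌──────────────────┐         ┃
          ┃        │ U┏━━━━━━━━━━━━━━━━━━━┓     ┃
          ┃        │  ┃ TabContainer      ┃     ┃
          ┃        │  ┠───────────────────┨     ┃
          ┃        └──┃[auth.py]│ access.l┃     ┃
          ┃           ┃───────────────────┃     ┃
          ┃           ┃from typing import ┃     ┃
          ┃           ┃import time        ┃     ┃
          ┃           ┃import sys         ┃     ┃
          ┗━━━━━━━━━━━┃from collections im┃━━━━━┛
           ┗━━━━━━━━━━┃import logging     ┃      
                      ┃                   ┃      
                      ┃def parse_items(ite┃      
                      ┃    if state is not┃      
                      ┃    for item in res┃      
                      ┃    if state is not┃      


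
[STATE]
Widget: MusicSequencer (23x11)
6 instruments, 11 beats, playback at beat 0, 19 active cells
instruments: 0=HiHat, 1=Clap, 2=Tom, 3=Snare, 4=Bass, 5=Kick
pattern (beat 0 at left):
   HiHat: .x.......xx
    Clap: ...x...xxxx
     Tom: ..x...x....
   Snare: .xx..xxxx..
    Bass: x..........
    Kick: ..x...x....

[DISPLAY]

      ▼1234567890      
 HiHat·█·······██      
  Clap···█···████      
   Tom··█···█····      
 Snare·██··████··      
  Bass█··········      
  Kick··█···█····      
                       
                       
                       
                       


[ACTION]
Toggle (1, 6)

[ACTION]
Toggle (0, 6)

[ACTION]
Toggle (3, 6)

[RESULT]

      ▼1234567890      
 HiHat·█····█··██      
  Clap···█··█████      
   Tom··█···█····      
 Snare·██··█·██··      
  Bass█··········      
  Kick··█···█····      
                       
                       
                       
                       


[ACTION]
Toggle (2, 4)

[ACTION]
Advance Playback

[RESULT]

      0▼234567890      
 HiHat·█····█··██      
  Clap···█··█████      
   Tom··█·█·█····      
 Snare·██··█·██··      
  Bass█··········      
  Kick··█···█····      
                       
                       
                       
                       


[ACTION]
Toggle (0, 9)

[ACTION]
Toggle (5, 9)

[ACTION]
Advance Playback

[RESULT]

      01▼34567890      
 HiHat·█····█···█      
  Clap···█··█████      
   Tom··█·█·█····      
 Snare·██··█·██··      
  Bass█··········      
  Kick··█···█··█·      
                       
                       
                       
                       


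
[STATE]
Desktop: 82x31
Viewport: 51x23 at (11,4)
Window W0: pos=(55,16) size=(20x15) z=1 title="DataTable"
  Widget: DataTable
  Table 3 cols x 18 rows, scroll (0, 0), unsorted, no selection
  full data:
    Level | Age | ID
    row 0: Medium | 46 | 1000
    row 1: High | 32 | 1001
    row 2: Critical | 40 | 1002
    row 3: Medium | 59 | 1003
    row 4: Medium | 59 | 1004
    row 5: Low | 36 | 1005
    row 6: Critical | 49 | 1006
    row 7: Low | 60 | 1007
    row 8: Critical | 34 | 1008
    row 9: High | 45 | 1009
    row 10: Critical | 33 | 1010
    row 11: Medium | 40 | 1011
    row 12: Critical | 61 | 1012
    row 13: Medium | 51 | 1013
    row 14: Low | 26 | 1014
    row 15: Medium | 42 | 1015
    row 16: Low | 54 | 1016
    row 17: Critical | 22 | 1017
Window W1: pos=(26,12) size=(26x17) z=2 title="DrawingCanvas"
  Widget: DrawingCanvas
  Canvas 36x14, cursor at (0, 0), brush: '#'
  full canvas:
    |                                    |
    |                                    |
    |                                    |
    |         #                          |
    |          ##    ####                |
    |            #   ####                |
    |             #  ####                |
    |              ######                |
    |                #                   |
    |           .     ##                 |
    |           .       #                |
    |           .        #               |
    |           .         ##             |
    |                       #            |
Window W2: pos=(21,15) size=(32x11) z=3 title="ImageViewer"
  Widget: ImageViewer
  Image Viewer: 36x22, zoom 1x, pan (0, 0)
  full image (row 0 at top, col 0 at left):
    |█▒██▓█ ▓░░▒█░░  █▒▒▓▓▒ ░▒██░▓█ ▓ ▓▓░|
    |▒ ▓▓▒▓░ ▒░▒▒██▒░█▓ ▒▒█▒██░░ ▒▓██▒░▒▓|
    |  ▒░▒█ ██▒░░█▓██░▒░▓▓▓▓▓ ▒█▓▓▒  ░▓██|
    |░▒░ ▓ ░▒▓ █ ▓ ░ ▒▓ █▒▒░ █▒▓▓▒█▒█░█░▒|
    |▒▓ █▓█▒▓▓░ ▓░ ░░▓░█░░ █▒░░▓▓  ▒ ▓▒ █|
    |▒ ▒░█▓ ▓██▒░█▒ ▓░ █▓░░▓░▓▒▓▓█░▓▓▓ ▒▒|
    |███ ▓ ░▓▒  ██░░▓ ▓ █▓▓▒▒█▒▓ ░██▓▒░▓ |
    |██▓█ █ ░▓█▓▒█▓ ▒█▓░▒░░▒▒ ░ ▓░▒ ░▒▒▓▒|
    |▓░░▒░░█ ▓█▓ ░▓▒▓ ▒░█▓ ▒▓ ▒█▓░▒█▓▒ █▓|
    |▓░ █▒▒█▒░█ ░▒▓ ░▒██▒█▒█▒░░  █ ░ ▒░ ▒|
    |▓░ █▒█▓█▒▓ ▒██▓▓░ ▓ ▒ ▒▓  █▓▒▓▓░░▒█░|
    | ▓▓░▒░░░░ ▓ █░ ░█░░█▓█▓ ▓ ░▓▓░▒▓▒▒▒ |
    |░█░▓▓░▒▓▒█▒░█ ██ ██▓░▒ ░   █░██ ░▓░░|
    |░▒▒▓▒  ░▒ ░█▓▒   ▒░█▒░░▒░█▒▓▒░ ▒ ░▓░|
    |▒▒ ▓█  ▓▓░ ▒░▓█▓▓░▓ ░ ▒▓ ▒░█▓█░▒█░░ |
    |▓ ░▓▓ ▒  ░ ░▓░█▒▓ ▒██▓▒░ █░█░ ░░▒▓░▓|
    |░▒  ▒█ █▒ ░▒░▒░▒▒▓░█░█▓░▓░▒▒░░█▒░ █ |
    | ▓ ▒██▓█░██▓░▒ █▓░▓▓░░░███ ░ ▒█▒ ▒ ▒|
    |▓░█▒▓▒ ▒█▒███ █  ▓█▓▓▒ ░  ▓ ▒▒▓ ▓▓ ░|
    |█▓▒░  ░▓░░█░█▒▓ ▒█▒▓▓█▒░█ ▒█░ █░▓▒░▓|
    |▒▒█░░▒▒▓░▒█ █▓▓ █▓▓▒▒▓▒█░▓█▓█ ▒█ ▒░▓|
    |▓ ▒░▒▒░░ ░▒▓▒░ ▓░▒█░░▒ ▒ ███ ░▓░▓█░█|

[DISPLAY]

                                                   
                                                   
                                                   
                                                   
                                                   
                                                   
                                                   
                                                   
               ┏━━━━━━━━━━━━━━━━━━━━━━━━┓          
               ┃ DrawingCanvas          ┃          
               ┠────────────────────────┨          
          ┏━━━━━━━━━━━━━━━━━━━━━━━━━━━━━━┓         
          ┃ ImageViewer                  ┃  ┏━━━━━━
          ┠──────────────────────────────┨  ┃ DataT
          ┃█▒██▓█ ▓░░▒█░░  █▒▒▓▓▒ ░▒██░▓█┃  ┠──────
          ┃▒ ▓▓▒▓░ ▒░▒▒██▒░█▓ ▒▒█▒██░░ ▒▓┃  ┃Level 
          ┃  ▒░▒█ ██▒░░█▓██░▒░▓▓▓▓▓ ▒█▓▓▒┃  ┃──────
          ┃░▒░ ▓ ░▒▓ █ ▓ ░ ▒▓ █▒▒░ █▒▓▓▒█┃  ┃Medium
          ┃▒▓ █▓█▒▓▓░ ▓░ ░░▓░█░░ █▒░░▓▓  ┃  ┃High  
          ┃▒ ▒░█▓ ▓██▒░█▒ ▓░ █▓░░▓░▓▒▓▓█░┃  ┃Critic
          ┃███ ▓ ░▓▒  ██░░▓ ▓ █▓▓▒▒█▒▓ ░█┃  ┃Medium
          ┗━━━━━━━━━━━━━━━━━━━━━━━━━━━━━━┛  ┃Medium
               ┃           .        #   ┃   ┃Low   


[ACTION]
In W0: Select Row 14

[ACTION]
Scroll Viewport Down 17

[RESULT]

                                                   
                                                   
                                                   
                                                   
               ┏━━━━━━━━━━━━━━━━━━━━━━━━┓          
               ┃ DrawingCanvas          ┃          
               ┠────────────────────────┨          
          ┏━━━━━━━━━━━━━━━━━━━━━━━━━━━━━━┓         
          ┃ ImageViewer                  ┃  ┏━━━━━━
          ┠──────────────────────────────┨  ┃ DataT
          ┃█▒██▓█ ▓░░▒█░░  █▒▒▓▓▒ ░▒██░▓█┃  ┠──────
          ┃▒ ▓▓▒▓░ ▒░▒▒██▒░█▓ ▒▒█▒██░░ ▒▓┃  ┃Level 
          ┃  ▒░▒█ ██▒░░█▓██░▒░▓▓▓▓▓ ▒█▓▓▒┃  ┃──────
          ┃░▒░ ▓ ░▒▓ █ ▓ ░ ▒▓ █▒▒░ █▒▓▓▒█┃  ┃Medium
          ┃▒▓ █▓█▒▓▓░ ▓░ ░░▓░█░░ █▒░░▓▓  ┃  ┃High  
          ┃▒ ▒░█▓ ▓██▒░█▒ ▓░ █▓░░▓░▓▒▓▓█░┃  ┃Critic
          ┃███ ▓ ░▓▒  ██░░▓ ▓ █▓▓▒▒█▒▓ ░█┃  ┃Medium
          ┗━━━━━━━━━━━━━━━━━━━━━━━━━━━━━━┛  ┃Medium
               ┃           .        #   ┃   ┃Low   
               ┃           .         ## ┃   ┃Critic
               ┗━━━━━━━━━━━━━━━━━━━━━━━━┛   ┃Low   
                                            ┃Critic
                                            ┗━━━━━━


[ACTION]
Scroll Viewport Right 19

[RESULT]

                                                   
                                                   
                                                   
                                                   
━━━━━━━━━━━━━━━━━━━━━┓                             
awingCanvas          ┃                             
─────────────────────┨                             
━━━━━━━━━━━━━━━━━━━━━━┓                            
ewer                  ┃  ┏━━━━━━━━━━━━━━━━━━┓      
──────────────────────┨  ┃ DataTable        ┃      
░░▒█░░  █▒▒▓▓▒ ░▒██░▓█┃  ┠──────────────────┨      
▒░▒▒██▒░█▓ ▒▒█▒██░░ ▒▓┃  ┃Level   │Age│ID   ┃      
█▒░░█▓██░▒░▓▓▓▓▓ ▒█▓▓▒┃  ┃────────┼───┼──── ┃      
▓ █ ▓ ░ ▒▓ █▒▒░ █▒▓▓▒█┃  ┃Medium  │46 │1000 ┃      
▓░ ▓░ ░░▓░█░░ █▒░░▓▓  ┃  ┃High    │32 │1001 ┃      
██▒░█▒ ▓░ █▓░░▓░▓▒▓▓█░┃  ┃Critical│40 │1002 ┃      
▒  ██░░▓ ▓ █▓▓▒▒█▒▓ ░█┃  ┃Medium  │59 │1003 ┃      
━━━━━━━━━━━━━━━━━━━━━━┛  ┃Medium  │59 │1004 ┃      
        .        #   ┃   ┃Low     │36 │1005 ┃      
        .         ## ┃   ┃Critical│49 │1006 ┃      
━━━━━━━━━━━━━━━━━━━━━┛   ┃Low     │60 │1007 ┃      
                         ┃Critical│34 │1008 ┃      
                         ┗━━━━━━━━━━━━━━━━━━┛      


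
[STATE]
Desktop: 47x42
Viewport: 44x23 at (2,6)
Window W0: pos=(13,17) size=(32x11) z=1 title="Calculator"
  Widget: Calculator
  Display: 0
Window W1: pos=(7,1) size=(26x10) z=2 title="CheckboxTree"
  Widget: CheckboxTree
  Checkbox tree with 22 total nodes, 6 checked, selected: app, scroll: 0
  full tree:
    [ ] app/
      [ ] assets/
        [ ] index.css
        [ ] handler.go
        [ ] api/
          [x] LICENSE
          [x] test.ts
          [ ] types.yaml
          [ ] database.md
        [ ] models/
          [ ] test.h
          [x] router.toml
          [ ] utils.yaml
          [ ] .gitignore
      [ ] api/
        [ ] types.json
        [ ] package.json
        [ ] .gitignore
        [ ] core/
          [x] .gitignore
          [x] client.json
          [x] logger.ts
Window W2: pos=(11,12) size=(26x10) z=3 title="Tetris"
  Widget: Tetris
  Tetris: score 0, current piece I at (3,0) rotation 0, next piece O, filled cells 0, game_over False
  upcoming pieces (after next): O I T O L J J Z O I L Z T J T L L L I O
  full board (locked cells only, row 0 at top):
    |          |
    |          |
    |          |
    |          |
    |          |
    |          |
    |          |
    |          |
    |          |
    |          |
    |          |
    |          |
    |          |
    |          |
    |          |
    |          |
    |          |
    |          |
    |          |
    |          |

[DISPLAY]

     ┃     [ ] index.css      ┃             
     ┃     [ ] handler.go     ┃             
     ┃     [-] api/           ┃             
     ┃       [x] LICENSE      ┃             
     ┗━━━━━━━━━━━━━━━━━━━━━━━━┛             
                                            
         ┏━━━━━━━━━━━━━━━━━━━━━━━━┓         
         ┃ Tetris                 ┃         
         ┠────────────────────────┨         
         ┃          │Next:        ┃         
         ┃          │▓▓           ┃         
         ┃          │▓▓           ┃━━━━━━━┓ 
         ┃          │             ┃       ┃ 
         ┃          │             ┃───────┨ 
         ┃          │             ┃      0┃ 
         ┗━━━━━━━━━━━━━━━━━━━━━━━━┛       ┃ 
           ┃│ 7 │ 8 │ 9 │ ÷ │             ┃ 
           ┃├───┼───┼───┼───┤             ┃ 
           ┃│ 4 │ 5 │ 6 │ × │             ┃ 
           ┃├───┼───┼───┼───┤             ┃ 
           ┃│ 1 │ 2 │ 3 │ - │             ┃ 
           ┗━━━━━━━━━━━━━━━━━━━━━━━━━━━━━━┛ 
                                            


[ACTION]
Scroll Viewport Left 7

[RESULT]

       ┃     [ ] index.css      ┃           
       ┃     [ ] handler.go     ┃           
       ┃     [-] api/           ┃           
       ┃       [x] LICENSE      ┃           
       ┗━━━━━━━━━━━━━━━━━━━━━━━━┛           
                                            
           ┏━━━━━━━━━━━━━━━━━━━━━━━━┓       
           ┃ Tetris                 ┃       
           ┠────────────────────────┨       
           ┃          │Next:        ┃       
           ┃          │▓▓           ┃       
           ┃          │▓▓           ┃━━━━━━━
           ┃          │             ┃       
           ┃          │             ┃───────
           ┃          │             ┃      0
           ┗━━━━━━━━━━━━━━━━━━━━━━━━┛       
             ┃│ 7 │ 8 │ 9 │ ÷ │             
             ┃├───┼───┼───┼───┤             
             ┃│ 4 │ 5 │ 6 │ × │             
             ┃├───┼───┼───┼───┤             
             ┃│ 1 │ 2 │ 3 │ - │             
             ┗━━━━━━━━━━━━━━━━━━━━━━━━━━━━━━
                                            


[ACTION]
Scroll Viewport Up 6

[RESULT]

                                            
       ┏━━━━━━━━━━━━━━━━━━━━━━━━┓           
       ┃ CheckboxTree           ┃           
       ┠────────────────────────┨           
       ┃>[-] app/               ┃           
       ┃   [-] assets/          ┃           
       ┃     [ ] index.css      ┃           
       ┃     [ ] handler.go     ┃           
       ┃     [-] api/           ┃           
       ┃       [x] LICENSE      ┃           
       ┗━━━━━━━━━━━━━━━━━━━━━━━━┛           
                                            
           ┏━━━━━━━━━━━━━━━━━━━━━━━━┓       
           ┃ Tetris                 ┃       
           ┠────────────────────────┨       
           ┃          │Next:        ┃       
           ┃          │▓▓           ┃       
           ┃          │▓▓           ┃━━━━━━━
           ┃          │             ┃       
           ┃          │             ┃───────
           ┃          │             ┃      0
           ┗━━━━━━━━━━━━━━━━━━━━━━━━┛       
             ┃│ 7 │ 8 │ 9 │ ÷ │             


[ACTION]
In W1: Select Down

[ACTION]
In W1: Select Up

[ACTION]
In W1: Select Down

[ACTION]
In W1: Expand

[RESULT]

                                            
       ┏━━━━━━━━━━━━━━━━━━━━━━━━┓           
       ┃ CheckboxTree           ┃           
       ┠────────────────────────┨           
       ┃ [-] app/               ┃           
       ┃>  [-] assets/          ┃           
       ┃     [ ] index.css      ┃           
       ┃     [ ] handler.go     ┃           
       ┃     [-] api/           ┃           
       ┃       [x] LICENSE      ┃           
       ┗━━━━━━━━━━━━━━━━━━━━━━━━┛           
                                            
           ┏━━━━━━━━━━━━━━━━━━━━━━━━┓       
           ┃ Tetris                 ┃       
           ┠────────────────────────┨       
           ┃          │Next:        ┃       
           ┃          │▓▓           ┃       
           ┃          │▓▓           ┃━━━━━━━
           ┃          │             ┃       
           ┃          │             ┃───────
           ┃          │             ┃      0
           ┗━━━━━━━━━━━━━━━━━━━━━━━━┛       
             ┃│ 7 │ 8 │ 9 │ ÷ │             


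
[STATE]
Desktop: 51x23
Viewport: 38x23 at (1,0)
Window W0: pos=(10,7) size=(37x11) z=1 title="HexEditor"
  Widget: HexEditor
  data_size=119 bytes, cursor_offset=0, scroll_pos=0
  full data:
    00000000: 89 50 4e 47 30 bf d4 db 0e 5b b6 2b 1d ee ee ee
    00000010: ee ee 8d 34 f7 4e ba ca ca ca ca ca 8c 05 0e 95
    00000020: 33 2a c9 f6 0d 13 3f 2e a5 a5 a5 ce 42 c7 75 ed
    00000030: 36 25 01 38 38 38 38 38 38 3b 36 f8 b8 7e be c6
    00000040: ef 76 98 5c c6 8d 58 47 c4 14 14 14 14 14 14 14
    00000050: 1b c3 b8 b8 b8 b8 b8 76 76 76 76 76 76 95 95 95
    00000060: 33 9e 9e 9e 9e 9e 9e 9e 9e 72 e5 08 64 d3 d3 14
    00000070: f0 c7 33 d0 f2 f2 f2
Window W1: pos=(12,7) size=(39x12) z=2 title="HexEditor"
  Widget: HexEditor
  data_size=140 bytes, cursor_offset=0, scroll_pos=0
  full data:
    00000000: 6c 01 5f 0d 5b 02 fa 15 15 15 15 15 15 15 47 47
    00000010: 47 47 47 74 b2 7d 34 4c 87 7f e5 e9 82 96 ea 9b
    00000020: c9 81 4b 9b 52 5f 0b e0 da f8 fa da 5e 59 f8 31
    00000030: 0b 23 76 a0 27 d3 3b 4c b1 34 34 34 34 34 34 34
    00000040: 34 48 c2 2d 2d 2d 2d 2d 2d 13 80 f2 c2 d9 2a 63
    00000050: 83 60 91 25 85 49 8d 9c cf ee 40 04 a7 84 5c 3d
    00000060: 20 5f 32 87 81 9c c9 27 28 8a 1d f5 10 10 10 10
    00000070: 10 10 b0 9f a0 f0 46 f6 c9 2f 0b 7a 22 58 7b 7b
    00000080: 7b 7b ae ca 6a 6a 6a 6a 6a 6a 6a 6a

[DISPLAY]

                                      
                                      
                                      
                                      
                                      
                                      
                                      
         ┏━┏━━━━━━━━━━━━━━━━━━━━━━━━━━
         ┃ ┃ HexEditor                
         ┠─┠──────────────────────────
         ┃0┃00000000  6C 01 5f 0d 5b 0
         ┃0┃00000010  47 47 47 74 b2 7
         ┃0┃00000020  c9 81 4b 9b 52 5
         ┃0┃00000030  0b 23 76 a0 27 d
         ┃0┃00000040  34 48 c2 2d 2d 2
         ┃0┃00000050  83 60 91 25 85 4
         ┃0┃00000060  20 5f 32 87 81 9
         ┗━┃00000070  10 10 b0 9f a0 f
           ┗━━━━━━━━━━━━━━━━━━━━━━━━━━
                                      
                                      
                                      
                                      


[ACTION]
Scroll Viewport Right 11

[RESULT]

                                      
                                      
                                      
                                      
                                      
                                      
                                      
┏━━━━━━━━━━━━━━━━━━━━━━━━━━━━━━━━━━━━━
┃ HexEditor                           
┠─────────────────────────────────────
┃00000000  6C 01 5f 0d 5b 02 fa 15  15
┃00000010  47 47 47 74 b2 7d 34 4c  87
┃00000020  c9 81 4b 9b 52 5f 0b e0  da
┃00000030  0b 23 76 a0 27 d3 3b 4c  b1
┃00000040  34 48 c2 2d 2d 2d 2d 2d  2d
┃00000050  83 60 91 25 85 49 8d 9c  cf
┃00000060  20 5f 32 87 81 9c c9 27  28
┃00000070  10 10 b0 9f a0 f0 46 f6  c9
┗━━━━━━━━━━━━━━━━━━━━━━━━━━━━━━━━━━━━━
                                      
                                      
                                      
                                      


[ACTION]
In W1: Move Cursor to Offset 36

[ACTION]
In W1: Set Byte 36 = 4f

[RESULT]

                                      
                                      
                                      
                                      
                                      
                                      
                                      
┏━━━━━━━━━━━━━━━━━━━━━━━━━━━━━━━━━━━━━
┃ HexEditor                           
┠─────────────────────────────────────
┃00000000  6c 01 5f 0d 5b 02 fa 15  15
┃00000010  47 47 47 74 b2 7d 34 4c  87
┃00000020  c9 81 4b 9b 4F 5f 0b e0  da
┃00000030  0b 23 76 a0 27 d3 3b 4c  b1
┃00000040  34 48 c2 2d 2d 2d 2d 2d  2d
┃00000050  83 60 91 25 85 49 8d 9c  cf
┃00000060  20 5f 32 87 81 9c c9 27  28
┃00000070  10 10 b0 9f a0 f0 46 f6  c9
┗━━━━━━━━━━━━━━━━━━━━━━━━━━━━━━━━━━━━━
                                      
                                      
                                      
                                      


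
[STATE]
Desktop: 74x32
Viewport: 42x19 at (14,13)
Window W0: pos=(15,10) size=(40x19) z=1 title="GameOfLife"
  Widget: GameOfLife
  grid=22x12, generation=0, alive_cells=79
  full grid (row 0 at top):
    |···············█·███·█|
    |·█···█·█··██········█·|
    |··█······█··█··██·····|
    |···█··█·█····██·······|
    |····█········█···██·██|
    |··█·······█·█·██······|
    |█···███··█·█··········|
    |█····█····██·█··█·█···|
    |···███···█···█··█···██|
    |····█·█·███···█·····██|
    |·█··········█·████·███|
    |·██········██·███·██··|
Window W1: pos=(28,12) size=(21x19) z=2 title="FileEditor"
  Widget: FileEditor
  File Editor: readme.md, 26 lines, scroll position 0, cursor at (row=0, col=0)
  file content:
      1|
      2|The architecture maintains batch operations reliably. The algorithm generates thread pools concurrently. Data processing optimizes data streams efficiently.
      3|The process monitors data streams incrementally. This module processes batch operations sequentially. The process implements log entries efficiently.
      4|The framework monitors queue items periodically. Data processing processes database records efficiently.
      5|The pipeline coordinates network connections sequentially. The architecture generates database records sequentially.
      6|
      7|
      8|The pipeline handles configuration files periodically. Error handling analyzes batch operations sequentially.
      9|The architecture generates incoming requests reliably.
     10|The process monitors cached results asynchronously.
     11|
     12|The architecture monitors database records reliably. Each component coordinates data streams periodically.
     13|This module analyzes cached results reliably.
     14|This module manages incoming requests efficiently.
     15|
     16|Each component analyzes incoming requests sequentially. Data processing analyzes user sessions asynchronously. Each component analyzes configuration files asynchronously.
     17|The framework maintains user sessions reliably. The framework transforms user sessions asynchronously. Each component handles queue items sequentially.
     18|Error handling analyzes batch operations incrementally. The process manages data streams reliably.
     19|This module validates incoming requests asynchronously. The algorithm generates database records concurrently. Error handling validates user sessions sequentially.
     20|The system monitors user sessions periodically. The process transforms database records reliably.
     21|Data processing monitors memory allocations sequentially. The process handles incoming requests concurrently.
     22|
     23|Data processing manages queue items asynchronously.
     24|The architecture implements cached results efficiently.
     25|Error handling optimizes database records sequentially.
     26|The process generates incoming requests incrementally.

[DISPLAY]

 ┃Gen: 0      ┃ FileEditor        ┃     ┃ 
 ┃············┠───────────────────┨     ┃ 
 ┃·█···█·█··██┃█                 ▲┃     ┃ 
 ┃··█······█··┃The architecture m█┃     ┃ 
 ┃···█··█·█···┃The process monito░┃     ┃ 
 ┃····█·······┃The framework moni░┃     ┃ 
 ┃··█·······█·┃The pipeline coord░┃     ┃ 
 ┃█···███··█·█┃                  ░┃     ┃ 
 ┃█····█····██┃                  ░┃     ┃ 
 ┃···███···█··┃The pipeline handl░┃     ┃ 
 ┃····█·█·███·┃The architecture g░┃     ┃ 
 ┃·█··········┃The process monito░┃     ┃ 
 ┃·██········█┃                  ░┃     ┃ 
 ┃            ┃The architecture m░┃     ┃ 
 ┃            ┃This module analyz░┃     ┃ 
 ┗━━━━━━━━━━━━┃This module manage░┃━━━━━┛ 
              ┃                  ▼┃       
              ┗━━━━━━━━━━━━━━━━━━━┛       
                                          


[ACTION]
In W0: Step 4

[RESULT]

 ┃Gen: 4      ┃ FileEditor        ┃     ┃ 
 ┃············┠───────────────────┨     ┃ 
 ┃············┃█                 ▲┃     ┃ 
 ┃······█████·┃The architecture m█┃     ┃ 
 ┃··██···█·███┃The process monito░┃     ┃ 
 ┃·█··█····███┃The framework moni░┃     ┃ 
 ┃█████··█████┃The pipeline coord░┃     ┃ 
 ┃█████·████·█┃                  ░┃     ┃ 
 ┃······████··┃                  ░┃     ┃ 
 ┃···███···█··┃The pipeline handl░┃     ┃ 
 ┃··███····█··┃The architecture g░┃     ┃ 
 ┃·█·██···██··┃The process monito░┃     ┃ 
 ┃·██·····█··█┃                  ░┃     ┃ 
 ┃            ┃The architecture m░┃     ┃ 
 ┃            ┃This module analyz░┃     ┃ 
 ┗━━━━━━━━━━━━┃This module manage░┃━━━━━┛ 
              ┃                  ▼┃       
              ┗━━━━━━━━━━━━━━━━━━━┛       
                                          


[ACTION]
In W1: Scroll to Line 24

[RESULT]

 ┃Gen: 4      ┃ FileEditor        ┃     ┃ 
 ┃············┠───────────────────┨     ┃ 
 ┃············┃The architecture m▲┃     ┃ 
 ┃······█████·┃This module analyz░┃     ┃ 
 ┃··██···█·███┃This module manage░┃     ┃ 
 ┃·█··█····███┃                  ░┃     ┃ 
 ┃█████··█████┃Each component ana░┃     ┃ 
 ┃█████·████·█┃The framework main░┃     ┃ 
 ┃······████··┃Error handling ana░┃     ┃ 
 ┃···███···█··┃This module valida░┃     ┃ 
 ┃··███····█··┃The system monitor░┃     ┃ 
 ┃·█·██···██··┃Data processing mo░┃     ┃ 
 ┃·██·····█··█┃                  ░┃     ┃ 
 ┃            ┃Data processing ma░┃     ┃ 
 ┃            ┃The architecture i░┃     ┃ 
 ┗━━━━━━━━━━━━┃Error handling opt█┃━━━━━┛ 
              ┃The process genera▼┃       
              ┗━━━━━━━━━━━━━━━━━━━┛       
                                          


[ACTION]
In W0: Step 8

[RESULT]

 ┃Gen: 12     ┃ FileEditor        ┃     ┃ 
 ┃············┠───────────────────┨     ┃ 
 ┃········███·┃The architecture m▲┃     ┃ 
 ┃············┃This module analyz░┃     ┃ 
 ┃············┃This module manage░┃     ┃ 
 ┃········████┃                  ░┃     ┃ 
 ┃···███··████┃Each component ana░┃     ┃ 
 ┃···█████·███┃The framework main░┃     ┃ 
 ┃·······█·███┃Error handling ana░┃     ┃ 
 ┃···█···██·█·┃This module valida░┃     ┃ 
 ┃···█···█··██┃The system monitor░┃     ┃ 
 ┃·····█······┃Data processing mo░┃     ┃ 
 ┃············┃                  ░┃     ┃ 
 ┃            ┃Data processing ma░┃     ┃ 
 ┃            ┃The architecture i░┃     ┃ 
 ┗━━━━━━━━━━━━┃Error handling opt█┃━━━━━┛ 
              ┃The process genera▼┃       
              ┗━━━━━━━━━━━━━━━━━━━┛       
                                          


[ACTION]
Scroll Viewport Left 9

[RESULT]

          ┃Gen: 12     ┃ FileEditor       
          ┃············┠──────────────────
          ┃········███·┃The architecture m
          ┃············┃This module analyz
          ┃············┃This module manage
          ┃········████┃                  
          ┃···███··████┃Each component ana
          ┃···█████·███┃The framework main
          ┃·······█·███┃Error handling ana
          ┃···█···██·█·┃This module valida
          ┃···█···█··██┃The system monitor
          ┃·····█······┃Data processing mo
          ┃············┃                  
          ┃            ┃Data processing ma
          ┃            ┃The architecture i
          ┗━━━━━━━━━━━━┃Error handling opt
                       ┃The process genera
                       ┗━━━━━━━━━━━━━━━━━━
                                          
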